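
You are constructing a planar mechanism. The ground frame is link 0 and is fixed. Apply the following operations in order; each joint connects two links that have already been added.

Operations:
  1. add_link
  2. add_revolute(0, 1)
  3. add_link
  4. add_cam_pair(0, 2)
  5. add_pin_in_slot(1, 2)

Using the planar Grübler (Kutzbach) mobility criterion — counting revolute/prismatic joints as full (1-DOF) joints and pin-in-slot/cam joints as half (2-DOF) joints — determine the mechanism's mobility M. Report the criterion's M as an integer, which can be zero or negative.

[1;0;0] (link 0 is ground)
L+ [2;0;0]
R(0,1)∈J1 [2;1;0]
L+ [3;1;0]
C(0,2)∈J2 [3;1;1]
PS(1,2)∈J2 [3;1;2]
mobility = 6 − 2 − 2 = 2

M = 2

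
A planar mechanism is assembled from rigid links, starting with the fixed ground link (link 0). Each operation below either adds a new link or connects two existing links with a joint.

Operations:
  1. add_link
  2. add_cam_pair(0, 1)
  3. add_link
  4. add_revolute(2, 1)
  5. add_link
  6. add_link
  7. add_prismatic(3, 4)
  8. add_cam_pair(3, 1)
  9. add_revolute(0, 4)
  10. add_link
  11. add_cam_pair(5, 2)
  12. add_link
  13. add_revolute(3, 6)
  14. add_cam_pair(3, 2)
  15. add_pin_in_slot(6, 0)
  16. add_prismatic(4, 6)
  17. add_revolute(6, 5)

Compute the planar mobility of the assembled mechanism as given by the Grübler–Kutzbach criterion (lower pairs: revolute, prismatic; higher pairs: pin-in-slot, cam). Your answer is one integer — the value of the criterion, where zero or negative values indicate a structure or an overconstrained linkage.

L=1 J1=0 J2=0
add link → L=2 J1=0 J2=0
C@0,1 dof=2 J2 → L=2 J1=0 J2=1
add link → L=3 J1=0 J2=1
R@2,1 dof=1 J1 → L=3 J1=1 J2=1
add link → L=4 J1=1 J2=1
add link → L=5 J1=1 J2=1
P@3,4 dof=1 J1 → L=5 J1=2 J2=1
C@3,1 dof=2 J2 → L=5 J1=2 J2=2
R@0,4 dof=1 J1 → L=5 J1=3 J2=2
add link → L=6 J1=3 J2=2
C@5,2 dof=2 J2 → L=6 J1=3 J2=3
add link → L=7 J1=3 J2=3
R@3,6 dof=1 J1 → L=7 J1=4 J2=3
C@3,2 dof=2 J2 → L=7 J1=4 J2=4
PS@6,0 dof=2 J2 → L=7 J1=4 J2=5
P@4,6 dof=1 J1 → L=7 J1=5 J2=5
R@6,5 dof=1 J1 → L=7 J1=6 J2=5
M=3(L−1)−2J1−J2=3·6−2·6−5=1

M = 1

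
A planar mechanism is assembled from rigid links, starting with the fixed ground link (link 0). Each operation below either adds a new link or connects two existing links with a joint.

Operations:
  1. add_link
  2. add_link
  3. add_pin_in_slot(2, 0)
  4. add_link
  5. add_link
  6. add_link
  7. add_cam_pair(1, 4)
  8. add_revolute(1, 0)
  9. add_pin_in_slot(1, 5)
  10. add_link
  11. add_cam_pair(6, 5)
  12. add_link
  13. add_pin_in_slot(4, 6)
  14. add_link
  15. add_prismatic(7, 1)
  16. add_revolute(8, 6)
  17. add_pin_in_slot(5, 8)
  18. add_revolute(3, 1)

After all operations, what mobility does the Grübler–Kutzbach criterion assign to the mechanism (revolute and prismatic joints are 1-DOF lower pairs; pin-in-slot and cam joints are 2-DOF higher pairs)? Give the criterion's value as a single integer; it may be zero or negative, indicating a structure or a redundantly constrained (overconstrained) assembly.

L=1 J1=0 J2=0
add link → L=2 J1=0 J2=0
add link → L=3 J1=0 J2=0
PS@2,0 dof=2 J2 → L=3 J1=0 J2=1
add link → L=4 J1=0 J2=1
add link → L=5 J1=0 J2=1
add link → L=6 J1=0 J2=1
C@1,4 dof=2 J2 → L=6 J1=0 J2=2
R@1,0 dof=1 J1 → L=6 J1=1 J2=2
PS@1,5 dof=2 J2 → L=6 J1=1 J2=3
add link → L=7 J1=1 J2=3
C@6,5 dof=2 J2 → L=7 J1=1 J2=4
add link → L=8 J1=1 J2=4
PS@4,6 dof=2 J2 → L=8 J1=1 J2=5
add link → L=9 J1=1 J2=5
P@7,1 dof=1 J1 → L=9 J1=2 J2=5
R@8,6 dof=1 J1 → L=9 J1=3 J2=5
PS@5,8 dof=2 J2 → L=9 J1=3 J2=6
R@3,1 dof=1 J1 → L=9 J1=4 J2=6
M=3(L−1)−2J1−J2=3·8−2·4−6=10

M = 10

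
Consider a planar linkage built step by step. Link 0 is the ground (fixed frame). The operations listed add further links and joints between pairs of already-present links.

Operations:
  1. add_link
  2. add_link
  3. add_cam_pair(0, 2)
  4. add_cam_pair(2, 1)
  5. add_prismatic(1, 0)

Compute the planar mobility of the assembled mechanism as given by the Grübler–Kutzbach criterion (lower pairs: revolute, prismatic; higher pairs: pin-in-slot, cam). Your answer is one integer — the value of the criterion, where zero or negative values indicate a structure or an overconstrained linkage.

ground; <1,0,0>
#1 <2,0,0>
#2 <3,0,0>
C:0↔2 J2 <3,0,1>
C:2↔1 J2 <3,0,2>
P:1↔0 J1 <3,1,2>
3×2 − 2×1 − 1×2 = 2

M = 2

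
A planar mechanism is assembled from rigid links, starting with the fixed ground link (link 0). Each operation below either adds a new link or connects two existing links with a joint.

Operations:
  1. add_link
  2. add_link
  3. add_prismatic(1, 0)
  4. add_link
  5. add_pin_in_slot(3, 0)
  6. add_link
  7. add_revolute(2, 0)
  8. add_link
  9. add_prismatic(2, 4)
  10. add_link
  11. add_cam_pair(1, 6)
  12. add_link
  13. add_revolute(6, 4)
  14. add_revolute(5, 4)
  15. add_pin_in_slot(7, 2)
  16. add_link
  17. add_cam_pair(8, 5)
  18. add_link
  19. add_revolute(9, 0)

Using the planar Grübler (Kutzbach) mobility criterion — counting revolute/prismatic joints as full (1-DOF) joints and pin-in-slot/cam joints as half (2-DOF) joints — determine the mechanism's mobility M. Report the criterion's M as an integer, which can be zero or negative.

[1;0;0] (link 0 is ground)
L+ [2;0;0]
L+ [3;0;0]
P(1,0)∈J1 [3;1;0]
L+ [4;1;0]
PS(3,0)∈J2 [4;1;1]
L+ [5;1;1]
R(2,0)∈J1 [5;2;1]
L+ [6;2;1]
P(2,4)∈J1 [6;3;1]
L+ [7;3;1]
C(1,6)∈J2 [7;3;2]
L+ [8;3;2]
R(6,4)∈J1 [8;4;2]
R(5,4)∈J1 [8;5;2]
PS(7,2)∈J2 [8;5;3]
L+ [9;5;3]
C(8,5)∈J2 [9;5;4]
L+ [10;5;4]
R(9,0)∈J1 [10;6;4]
mobility = 27 − 12 − 4 = 11

M = 11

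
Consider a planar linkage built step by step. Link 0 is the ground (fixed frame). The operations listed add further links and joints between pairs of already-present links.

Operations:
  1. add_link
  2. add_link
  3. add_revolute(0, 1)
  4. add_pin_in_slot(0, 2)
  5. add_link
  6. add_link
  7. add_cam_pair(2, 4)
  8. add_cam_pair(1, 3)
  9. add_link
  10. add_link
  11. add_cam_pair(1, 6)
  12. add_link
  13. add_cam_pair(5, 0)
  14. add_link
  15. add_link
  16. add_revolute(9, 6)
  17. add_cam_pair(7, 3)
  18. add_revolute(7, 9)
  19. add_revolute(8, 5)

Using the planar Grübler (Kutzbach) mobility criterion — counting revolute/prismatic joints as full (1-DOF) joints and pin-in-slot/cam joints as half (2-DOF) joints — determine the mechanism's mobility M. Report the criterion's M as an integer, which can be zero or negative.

ground; <1,0,0>
#1 <2,0,0>
#2 <3,0,0>
R:0↔1 J1 <3,1,0>
PS:0↔2 J2 <3,1,1>
#3 <4,1,1>
#4 <5,1,1>
C:2↔4 J2 <5,1,2>
C:1↔3 J2 <5,1,3>
#5 <6,1,3>
#6 <7,1,3>
C:1↔6 J2 <7,1,4>
#7 <8,1,4>
C:5↔0 J2 <8,1,5>
#8 <9,1,5>
#9 <10,1,5>
R:9↔6 J1 <10,2,5>
C:7↔3 J2 <10,2,6>
R:7↔9 J1 <10,3,6>
R:8↔5 J1 <10,4,6>
3×9 − 2×4 − 1×6 = 13

M = 13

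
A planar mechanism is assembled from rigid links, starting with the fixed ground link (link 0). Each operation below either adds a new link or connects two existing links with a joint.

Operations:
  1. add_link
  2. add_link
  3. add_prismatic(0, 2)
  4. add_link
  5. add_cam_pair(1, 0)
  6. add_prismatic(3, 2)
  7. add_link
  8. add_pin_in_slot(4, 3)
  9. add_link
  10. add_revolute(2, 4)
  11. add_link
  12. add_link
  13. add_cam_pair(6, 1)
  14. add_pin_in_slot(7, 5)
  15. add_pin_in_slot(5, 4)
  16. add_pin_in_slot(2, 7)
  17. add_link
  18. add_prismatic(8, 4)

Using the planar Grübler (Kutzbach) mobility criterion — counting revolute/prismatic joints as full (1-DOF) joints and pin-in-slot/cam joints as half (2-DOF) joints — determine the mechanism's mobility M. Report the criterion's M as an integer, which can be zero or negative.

M = 10

[1;0;0] (link 0 is ground)
L+ [2;0;0]
L+ [3;0;0]
P(0,2)∈J1 [3;1;0]
L+ [4;1;0]
C(1,0)∈J2 [4;1;1]
P(3,2)∈J1 [4;2;1]
L+ [5;2;1]
PS(4,3)∈J2 [5;2;2]
L+ [6;2;2]
R(2,4)∈J1 [6;3;2]
L+ [7;3;2]
L+ [8;3;2]
C(6,1)∈J2 [8;3;3]
PS(7,5)∈J2 [8;3;4]
PS(5,4)∈J2 [8;3;5]
PS(2,7)∈J2 [8;3;6]
L+ [9;3;6]
P(8,4)∈J1 [9;4;6]
mobility = 24 − 8 − 6 = 10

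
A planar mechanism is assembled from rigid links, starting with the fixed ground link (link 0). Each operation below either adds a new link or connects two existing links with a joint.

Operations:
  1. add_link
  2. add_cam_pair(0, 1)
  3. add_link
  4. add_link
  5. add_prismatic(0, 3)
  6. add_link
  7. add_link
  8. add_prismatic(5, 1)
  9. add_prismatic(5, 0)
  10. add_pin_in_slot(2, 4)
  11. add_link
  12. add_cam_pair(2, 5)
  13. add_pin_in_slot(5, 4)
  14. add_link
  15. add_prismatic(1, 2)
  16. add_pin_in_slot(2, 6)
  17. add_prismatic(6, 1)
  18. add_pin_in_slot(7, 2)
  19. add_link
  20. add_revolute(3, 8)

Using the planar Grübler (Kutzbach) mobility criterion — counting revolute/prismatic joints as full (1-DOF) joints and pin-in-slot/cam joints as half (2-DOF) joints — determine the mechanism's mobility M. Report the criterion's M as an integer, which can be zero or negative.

(L,J1,J2)=(1,0,0); link0 fixed
link1: (2,0,0)
C 0-1 [J2]: (2,0,1)
link2: (3,0,1)
link3: (4,0,1)
P 0-3 [J1]: (4,1,1)
link4: (5,1,1)
link5: (6,1,1)
P 5-1 [J1]: (6,2,1)
P 5-0 [J1]: (6,3,1)
PS 2-4 [J2]: (6,3,2)
link6: (7,3,2)
C 2-5 [J2]: (7,3,3)
PS 5-4 [J2]: (7,3,4)
link7: (8,3,4)
P 1-2 [J1]: (8,4,4)
PS 2-6 [J2]: (8,4,5)
P 6-1 [J1]: (8,5,5)
PS 7-2 [J2]: (8,5,6)
link8: (9,5,6)
R 3-8 [J1]: (9,6,6)
Grübler: 3·8 − 2·6 − 6 = 6

M = 6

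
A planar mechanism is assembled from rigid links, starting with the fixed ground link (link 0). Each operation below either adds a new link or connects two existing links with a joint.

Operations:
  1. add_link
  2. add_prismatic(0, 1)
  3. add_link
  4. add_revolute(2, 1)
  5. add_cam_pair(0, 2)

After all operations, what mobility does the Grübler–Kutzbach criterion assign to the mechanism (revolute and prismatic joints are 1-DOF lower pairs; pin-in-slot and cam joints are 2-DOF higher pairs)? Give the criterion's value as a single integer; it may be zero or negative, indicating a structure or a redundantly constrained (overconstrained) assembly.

(L,J1,J2)=(1,0,0); link0 fixed
link1: (2,0,0)
P 0-1 [J1]: (2,1,0)
link2: (3,1,0)
R 2-1 [J1]: (3,2,0)
C 0-2 [J2]: (3,2,1)
Grübler: 3·2 − 2·2 − 1 = 1

M = 1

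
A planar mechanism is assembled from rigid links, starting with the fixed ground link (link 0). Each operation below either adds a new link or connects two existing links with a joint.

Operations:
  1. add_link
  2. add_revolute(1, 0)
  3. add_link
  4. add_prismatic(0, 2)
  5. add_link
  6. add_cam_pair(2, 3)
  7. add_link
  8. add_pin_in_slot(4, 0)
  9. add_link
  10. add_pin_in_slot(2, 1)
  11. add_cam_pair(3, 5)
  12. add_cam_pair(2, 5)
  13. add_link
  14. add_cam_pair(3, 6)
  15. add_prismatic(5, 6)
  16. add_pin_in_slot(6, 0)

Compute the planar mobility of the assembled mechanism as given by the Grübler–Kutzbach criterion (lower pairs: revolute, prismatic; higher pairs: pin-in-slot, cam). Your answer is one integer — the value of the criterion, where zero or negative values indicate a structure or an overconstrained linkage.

[1;0;0] (link 0 is ground)
L+ [2;0;0]
R(1,0)∈J1 [2;1;0]
L+ [3;1;0]
P(0,2)∈J1 [3;2;0]
L+ [4;2;0]
C(2,3)∈J2 [4;2;1]
L+ [5;2;1]
PS(4,0)∈J2 [5;2;2]
L+ [6;2;2]
PS(2,1)∈J2 [6;2;3]
C(3,5)∈J2 [6;2;4]
C(2,5)∈J2 [6;2;5]
L+ [7;2;5]
C(3,6)∈J2 [7;2;6]
P(5,6)∈J1 [7;3;6]
PS(6,0)∈J2 [7;3;7]
mobility = 18 − 6 − 7 = 5

M = 5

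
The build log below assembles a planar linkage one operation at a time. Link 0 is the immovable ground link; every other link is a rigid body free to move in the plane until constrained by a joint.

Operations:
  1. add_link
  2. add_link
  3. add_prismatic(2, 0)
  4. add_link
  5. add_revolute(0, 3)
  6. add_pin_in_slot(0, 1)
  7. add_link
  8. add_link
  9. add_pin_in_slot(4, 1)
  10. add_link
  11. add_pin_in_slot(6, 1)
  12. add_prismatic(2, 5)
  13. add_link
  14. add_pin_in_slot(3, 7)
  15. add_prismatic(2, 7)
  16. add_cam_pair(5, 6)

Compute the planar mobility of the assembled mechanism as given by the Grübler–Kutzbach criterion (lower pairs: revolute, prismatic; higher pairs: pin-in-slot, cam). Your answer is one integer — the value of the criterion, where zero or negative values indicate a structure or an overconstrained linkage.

link 0 = ground. State L|J1|J2 = 1|0|0
+link1  2|0|0
+link2  3|0|0
P(2,0) f=1→J1  3|1|0
+link3  4|1|0
R(0,3) f=1→J1  4|2|0
PS(0,1) f=2→J2  4|2|1
+link4  5|2|1
+link5  6|2|1
PS(4,1) f=2→J2  6|2|2
+link6  7|2|2
PS(6,1) f=2→J2  7|2|3
P(2,5) f=1→J1  7|3|3
+link7  8|3|3
PS(3,7) f=2→J2  8|3|4
P(2,7) f=1→J1  8|4|4
C(5,6) f=2→J2  8|4|5
M = 3(8−1)−2·4−5 = 21−8−5 = 8

M = 8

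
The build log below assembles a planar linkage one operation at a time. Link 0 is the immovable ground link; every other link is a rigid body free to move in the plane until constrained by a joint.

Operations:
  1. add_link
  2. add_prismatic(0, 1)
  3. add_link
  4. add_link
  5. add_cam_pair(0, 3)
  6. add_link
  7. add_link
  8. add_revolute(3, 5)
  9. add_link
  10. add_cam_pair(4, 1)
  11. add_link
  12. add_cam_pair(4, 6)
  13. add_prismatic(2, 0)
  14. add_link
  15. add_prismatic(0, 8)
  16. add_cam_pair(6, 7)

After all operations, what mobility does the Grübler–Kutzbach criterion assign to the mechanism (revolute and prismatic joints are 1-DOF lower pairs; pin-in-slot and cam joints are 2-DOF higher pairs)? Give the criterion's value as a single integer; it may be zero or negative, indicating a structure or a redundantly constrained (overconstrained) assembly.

M = 12

[1;0;0] (link 0 is ground)
L+ [2;0;0]
P(0,1)∈J1 [2;1;0]
L+ [3;1;0]
L+ [4;1;0]
C(0,3)∈J2 [4;1;1]
L+ [5;1;1]
L+ [6;1;1]
R(3,5)∈J1 [6;2;1]
L+ [7;2;1]
C(4,1)∈J2 [7;2;2]
L+ [8;2;2]
C(4,6)∈J2 [8;2;3]
P(2,0)∈J1 [8;3;3]
L+ [9;3;3]
P(0,8)∈J1 [9;4;3]
C(6,7)∈J2 [9;4;4]
mobility = 24 − 8 − 4 = 12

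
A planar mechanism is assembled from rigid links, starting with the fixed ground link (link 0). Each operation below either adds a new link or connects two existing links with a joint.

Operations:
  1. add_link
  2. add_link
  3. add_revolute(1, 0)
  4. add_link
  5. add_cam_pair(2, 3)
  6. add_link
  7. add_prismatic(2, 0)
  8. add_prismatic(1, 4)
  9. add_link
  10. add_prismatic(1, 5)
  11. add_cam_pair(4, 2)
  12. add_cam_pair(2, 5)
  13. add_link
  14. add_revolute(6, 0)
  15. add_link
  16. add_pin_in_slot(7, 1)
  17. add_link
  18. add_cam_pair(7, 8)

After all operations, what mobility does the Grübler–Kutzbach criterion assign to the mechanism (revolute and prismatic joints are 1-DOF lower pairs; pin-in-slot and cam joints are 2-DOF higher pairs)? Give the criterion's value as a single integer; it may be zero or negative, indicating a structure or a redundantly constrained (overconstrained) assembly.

M = 9

(L,J1,J2)=(1,0,0); link0 fixed
link1: (2,0,0)
link2: (3,0,0)
R 1-0 [J1]: (3,1,0)
link3: (4,1,0)
C 2-3 [J2]: (4,1,1)
link4: (5,1,1)
P 2-0 [J1]: (5,2,1)
P 1-4 [J1]: (5,3,1)
link5: (6,3,1)
P 1-5 [J1]: (6,4,1)
C 4-2 [J2]: (6,4,2)
C 2-5 [J2]: (6,4,3)
link6: (7,4,3)
R 6-0 [J1]: (7,5,3)
link7: (8,5,3)
PS 7-1 [J2]: (8,5,4)
link8: (9,5,4)
C 7-8 [J2]: (9,5,5)
Grübler: 3·8 − 2·5 − 5 = 9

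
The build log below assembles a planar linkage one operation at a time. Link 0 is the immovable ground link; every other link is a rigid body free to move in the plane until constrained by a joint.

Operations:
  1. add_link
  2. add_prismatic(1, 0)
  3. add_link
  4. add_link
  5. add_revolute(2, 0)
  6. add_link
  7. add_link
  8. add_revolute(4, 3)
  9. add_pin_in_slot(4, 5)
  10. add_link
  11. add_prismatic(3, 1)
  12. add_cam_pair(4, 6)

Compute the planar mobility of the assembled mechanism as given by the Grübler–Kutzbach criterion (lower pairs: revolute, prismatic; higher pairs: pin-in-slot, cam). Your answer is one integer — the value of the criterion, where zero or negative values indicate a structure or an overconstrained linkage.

link 0 = ground. State L|J1|J2 = 1|0|0
+link1  2|0|0
P(1,0) f=1→J1  2|1|0
+link2  3|1|0
+link3  4|1|0
R(2,0) f=1→J1  4|2|0
+link4  5|2|0
+link5  6|2|0
R(4,3) f=1→J1  6|3|0
PS(4,5) f=2→J2  6|3|1
+link6  7|3|1
P(3,1) f=1→J1  7|4|1
C(4,6) f=2→J2  7|4|2
M = 3(7−1)−2·4−2 = 18−8−2 = 8

M = 8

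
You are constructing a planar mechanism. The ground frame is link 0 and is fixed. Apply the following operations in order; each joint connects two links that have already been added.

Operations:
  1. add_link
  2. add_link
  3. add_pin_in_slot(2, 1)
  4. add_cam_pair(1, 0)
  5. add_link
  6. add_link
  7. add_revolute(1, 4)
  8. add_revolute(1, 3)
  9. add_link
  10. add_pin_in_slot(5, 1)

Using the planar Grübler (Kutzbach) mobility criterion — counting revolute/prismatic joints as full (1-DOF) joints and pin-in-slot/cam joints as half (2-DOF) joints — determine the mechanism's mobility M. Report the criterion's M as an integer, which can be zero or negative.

M = 8

(L,J1,J2)=(1,0,0); link0 fixed
link1: (2,0,0)
link2: (3,0,0)
PS 2-1 [J2]: (3,0,1)
C 1-0 [J2]: (3,0,2)
link3: (4,0,2)
link4: (5,0,2)
R 1-4 [J1]: (5,1,2)
R 1-3 [J1]: (5,2,2)
link5: (6,2,2)
PS 5-1 [J2]: (6,2,3)
Grübler: 3·5 − 2·2 − 3 = 8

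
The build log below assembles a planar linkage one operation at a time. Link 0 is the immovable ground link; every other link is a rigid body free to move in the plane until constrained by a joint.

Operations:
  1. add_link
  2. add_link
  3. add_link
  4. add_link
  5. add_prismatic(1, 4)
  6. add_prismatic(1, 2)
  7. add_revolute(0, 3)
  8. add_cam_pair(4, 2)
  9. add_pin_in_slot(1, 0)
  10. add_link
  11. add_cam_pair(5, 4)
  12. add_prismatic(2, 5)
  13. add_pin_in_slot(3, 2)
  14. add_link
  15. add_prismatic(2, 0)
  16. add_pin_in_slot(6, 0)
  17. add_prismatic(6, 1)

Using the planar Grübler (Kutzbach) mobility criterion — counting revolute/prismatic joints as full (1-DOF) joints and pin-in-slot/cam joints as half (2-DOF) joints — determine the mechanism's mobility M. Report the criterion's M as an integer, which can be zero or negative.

L=1 J1=0 J2=0
add link → L=2 J1=0 J2=0
add link → L=3 J1=0 J2=0
add link → L=4 J1=0 J2=0
add link → L=5 J1=0 J2=0
P@1,4 dof=1 J1 → L=5 J1=1 J2=0
P@1,2 dof=1 J1 → L=5 J1=2 J2=0
R@0,3 dof=1 J1 → L=5 J1=3 J2=0
C@4,2 dof=2 J2 → L=5 J1=3 J2=1
PS@1,0 dof=2 J2 → L=5 J1=3 J2=2
add link → L=6 J1=3 J2=2
C@5,4 dof=2 J2 → L=6 J1=3 J2=3
P@2,5 dof=1 J1 → L=6 J1=4 J2=3
PS@3,2 dof=2 J2 → L=6 J1=4 J2=4
add link → L=7 J1=4 J2=4
P@2,0 dof=1 J1 → L=7 J1=5 J2=4
PS@6,0 dof=2 J2 → L=7 J1=5 J2=5
P@6,1 dof=1 J1 → L=7 J1=6 J2=5
M=3(L−1)−2J1−J2=3·6−2·6−5=1

M = 1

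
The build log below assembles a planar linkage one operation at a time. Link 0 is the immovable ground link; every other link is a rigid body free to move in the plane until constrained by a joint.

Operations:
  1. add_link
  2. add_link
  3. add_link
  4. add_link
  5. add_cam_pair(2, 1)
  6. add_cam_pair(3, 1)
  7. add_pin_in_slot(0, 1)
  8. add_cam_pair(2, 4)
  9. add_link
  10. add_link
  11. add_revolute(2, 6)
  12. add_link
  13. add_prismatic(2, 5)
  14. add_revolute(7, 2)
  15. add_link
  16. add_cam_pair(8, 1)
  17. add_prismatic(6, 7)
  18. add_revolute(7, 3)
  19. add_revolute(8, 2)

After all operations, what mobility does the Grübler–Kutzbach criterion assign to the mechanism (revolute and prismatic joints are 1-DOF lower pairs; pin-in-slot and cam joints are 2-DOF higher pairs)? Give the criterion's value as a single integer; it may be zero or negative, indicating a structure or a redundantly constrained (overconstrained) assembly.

link 0 = ground. State L|J1|J2 = 1|0|0
+link1  2|0|0
+link2  3|0|0
+link3  4|0|0
+link4  5|0|0
C(2,1) f=2→J2  5|0|1
C(3,1) f=2→J2  5|0|2
PS(0,1) f=2→J2  5|0|3
C(2,4) f=2→J2  5|0|4
+link5  6|0|4
+link6  7|0|4
R(2,6) f=1→J1  7|1|4
+link7  8|1|4
P(2,5) f=1→J1  8|2|4
R(7,2) f=1→J1  8|3|4
+link8  9|3|4
C(8,1) f=2→J2  9|3|5
P(6,7) f=1→J1  9|4|5
R(7,3) f=1→J1  9|5|5
R(8,2) f=1→J1  9|6|5
M = 3(9−1)−2·6−5 = 24−12−5 = 7

M = 7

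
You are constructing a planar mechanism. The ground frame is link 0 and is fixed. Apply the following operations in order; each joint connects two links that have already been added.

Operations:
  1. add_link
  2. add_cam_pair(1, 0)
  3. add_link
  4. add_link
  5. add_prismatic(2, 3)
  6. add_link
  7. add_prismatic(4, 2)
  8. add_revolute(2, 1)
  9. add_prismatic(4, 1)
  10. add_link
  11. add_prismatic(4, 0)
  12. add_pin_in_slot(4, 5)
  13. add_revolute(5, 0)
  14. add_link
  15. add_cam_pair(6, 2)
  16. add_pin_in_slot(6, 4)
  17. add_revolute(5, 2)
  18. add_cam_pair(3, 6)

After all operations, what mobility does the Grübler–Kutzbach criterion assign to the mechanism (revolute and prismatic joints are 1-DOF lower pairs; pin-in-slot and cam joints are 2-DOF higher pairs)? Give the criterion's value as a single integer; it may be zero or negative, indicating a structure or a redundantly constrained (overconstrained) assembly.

ground; <1,0,0>
#1 <2,0,0>
C:1↔0 J2 <2,0,1>
#2 <3,0,1>
#3 <4,0,1>
P:2↔3 J1 <4,1,1>
#4 <5,1,1>
P:4↔2 J1 <5,2,1>
R:2↔1 J1 <5,3,1>
P:4↔1 J1 <5,4,1>
#5 <6,4,1>
P:4↔0 J1 <6,5,1>
PS:4↔5 J2 <6,5,2>
R:5↔0 J1 <6,6,2>
#6 <7,6,2>
C:6↔2 J2 <7,6,3>
PS:6↔4 J2 <7,6,4>
R:5↔2 J1 <7,7,4>
C:3↔6 J2 <7,7,5>
3×6 − 2×7 − 1×5 = -1

M = -1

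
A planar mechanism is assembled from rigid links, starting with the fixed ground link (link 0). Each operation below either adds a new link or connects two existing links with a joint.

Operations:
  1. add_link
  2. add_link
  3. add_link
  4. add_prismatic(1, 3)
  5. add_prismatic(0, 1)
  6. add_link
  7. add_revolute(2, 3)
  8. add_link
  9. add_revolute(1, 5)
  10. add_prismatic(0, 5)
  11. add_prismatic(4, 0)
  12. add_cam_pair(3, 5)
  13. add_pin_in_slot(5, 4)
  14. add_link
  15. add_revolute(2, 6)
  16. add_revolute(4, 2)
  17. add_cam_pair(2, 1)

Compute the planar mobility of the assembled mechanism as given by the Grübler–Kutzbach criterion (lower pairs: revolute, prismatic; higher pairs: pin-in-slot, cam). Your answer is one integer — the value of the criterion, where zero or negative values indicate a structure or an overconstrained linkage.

ground; <1,0,0>
#1 <2,0,0>
#2 <3,0,0>
#3 <4,0,0>
P:1↔3 J1 <4,1,0>
P:0↔1 J1 <4,2,0>
#4 <5,2,0>
R:2↔3 J1 <5,3,0>
#5 <6,3,0>
R:1↔5 J1 <6,4,0>
P:0↔5 J1 <6,5,0>
P:4↔0 J1 <6,6,0>
C:3↔5 J2 <6,6,1>
PS:5↔4 J2 <6,6,2>
#6 <7,6,2>
R:2↔6 J1 <7,7,2>
R:4↔2 J1 <7,8,2>
C:2↔1 J2 <7,8,3>
3×6 − 2×8 − 1×3 = -1

M = -1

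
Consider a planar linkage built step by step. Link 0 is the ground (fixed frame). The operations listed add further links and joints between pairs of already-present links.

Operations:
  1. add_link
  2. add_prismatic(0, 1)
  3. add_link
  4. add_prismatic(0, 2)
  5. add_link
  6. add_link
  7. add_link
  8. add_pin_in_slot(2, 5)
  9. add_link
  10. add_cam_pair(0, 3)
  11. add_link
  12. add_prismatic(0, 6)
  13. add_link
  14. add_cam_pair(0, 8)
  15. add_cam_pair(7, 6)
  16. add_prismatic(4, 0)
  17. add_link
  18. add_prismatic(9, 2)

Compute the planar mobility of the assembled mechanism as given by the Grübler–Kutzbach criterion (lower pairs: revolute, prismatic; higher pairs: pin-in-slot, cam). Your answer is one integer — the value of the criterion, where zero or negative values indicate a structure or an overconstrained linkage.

L=1 J1=0 J2=0
add link → L=2 J1=0 J2=0
P@0,1 dof=1 J1 → L=2 J1=1 J2=0
add link → L=3 J1=1 J2=0
P@0,2 dof=1 J1 → L=3 J1=2 J2=0
add link → L=4 J1=2 J2=0
add link → L=5 J1=2 J2=0
add link → L=6 J1=2 J2=0
PS@2,5 dof=2 J2 → L=6 J1=2 J2=1
add link → L=7 J1=2 J2=1
C@0,3 dof=2 J2 → L=7 J1=2 J2=2
add link → L=8 J1=2 J2=2
P@0,6 dof=1 J1 → L=8 J1=3 J2=2
add link → L=9 J1=3 J2=2
C@0,8 dof=2 J2 → L=9 J1=3 J2=3
C@7,6 dof=2 J2 → L=9 J1=3 J2=4
P@4,0 dof=1 J1 → L=9 J1=4 J2=4
add link → L=10 J1=4 J2=4
P@9,2 dof=1 J1 → L=10 J1=5 J2=4
M=3(L−1)−2J1−J2=3·9−2·5−4=13

M = 13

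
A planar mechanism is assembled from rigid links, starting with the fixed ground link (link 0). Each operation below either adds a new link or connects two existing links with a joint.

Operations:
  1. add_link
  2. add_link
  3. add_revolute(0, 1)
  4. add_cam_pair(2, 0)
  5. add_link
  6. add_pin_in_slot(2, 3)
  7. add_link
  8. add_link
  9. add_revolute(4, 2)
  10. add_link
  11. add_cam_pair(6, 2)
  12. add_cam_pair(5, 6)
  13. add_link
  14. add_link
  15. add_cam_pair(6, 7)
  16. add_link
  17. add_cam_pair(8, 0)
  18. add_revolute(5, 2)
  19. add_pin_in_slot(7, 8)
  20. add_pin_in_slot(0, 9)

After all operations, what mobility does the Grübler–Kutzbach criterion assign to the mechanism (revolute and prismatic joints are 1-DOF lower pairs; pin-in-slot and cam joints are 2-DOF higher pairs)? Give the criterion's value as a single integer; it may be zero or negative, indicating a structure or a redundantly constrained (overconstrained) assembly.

M = 13

[1;0;0] (link 0 is ground)
L+ [2;0;0]
L+ [3;0;0]
R(0,1)∈J1 [3;1;0]
C(2,0)∈J2 [3;1;1]
L+ [4;1;1]
PS(2,3)∈J2 [4;1;2]
L+ [5;1;2]
L+ [6;1;2]
R(4,2)∈J1 [6;2;2]
L+ [7;2;2]
C(6,2)∈J2 [7;2;3]
C(5,6)∈J2 [7;2;4]
L+ [8;2;4]
L+ [9;2;4]
C(6,7)∈J2 [9;2;5]
L+ [10;2;5]
C(8,0)∈J2 [10;2;6]
R(5,2)∈J1 [10;3;6]
PS(7,8)∈J2 [10;3;7]
PS(0,9)∈J2 [10;3;8]
mobility = 27 − 6 − 8 = 13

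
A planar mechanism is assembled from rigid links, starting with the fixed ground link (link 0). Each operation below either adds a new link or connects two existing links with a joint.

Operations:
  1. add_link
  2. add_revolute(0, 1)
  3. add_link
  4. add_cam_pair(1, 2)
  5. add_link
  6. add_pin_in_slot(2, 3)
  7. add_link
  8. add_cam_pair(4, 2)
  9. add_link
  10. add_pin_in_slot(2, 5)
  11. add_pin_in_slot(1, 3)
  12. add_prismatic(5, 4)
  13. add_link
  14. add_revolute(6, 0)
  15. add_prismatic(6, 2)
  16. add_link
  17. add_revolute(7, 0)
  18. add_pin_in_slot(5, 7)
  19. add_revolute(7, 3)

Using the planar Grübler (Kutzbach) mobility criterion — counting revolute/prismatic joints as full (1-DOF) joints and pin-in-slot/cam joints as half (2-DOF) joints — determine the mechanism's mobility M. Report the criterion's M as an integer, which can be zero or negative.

(L,J1,J2)=(1,0,0); link0 fixed
link1: (2,0,0)
R 0-1 [J1]: (2,1,0)
link2: (3,1,0)
C 1-2 [J2]: (3,1,1)
link3: (4,1,1)
PS 2-3 [J2]: (4,1,2)
link4: (5,1,2)
C 4-2 [J2]: (5,1,3)
link5: (6,1,3)
PS 2-5 [J2]: (6,1,4)
PS 1-3 [J2]: (6,1,5)
P 5-4 [J1]: (6,2,5)
link6: (7,2,5)
R 6-0 [J1]: (7,3,5)
P 6-2 [J1]: (7,4,5)
link7: (8,4,5)
R 7-0 [J1]: (8,5,5)
PS 5-7 [J2]: (8,5,6)
R 7-3 [J1]: (8,6,6)
Grübler: 3·7 − 2·6 − 6 = 3

M = 3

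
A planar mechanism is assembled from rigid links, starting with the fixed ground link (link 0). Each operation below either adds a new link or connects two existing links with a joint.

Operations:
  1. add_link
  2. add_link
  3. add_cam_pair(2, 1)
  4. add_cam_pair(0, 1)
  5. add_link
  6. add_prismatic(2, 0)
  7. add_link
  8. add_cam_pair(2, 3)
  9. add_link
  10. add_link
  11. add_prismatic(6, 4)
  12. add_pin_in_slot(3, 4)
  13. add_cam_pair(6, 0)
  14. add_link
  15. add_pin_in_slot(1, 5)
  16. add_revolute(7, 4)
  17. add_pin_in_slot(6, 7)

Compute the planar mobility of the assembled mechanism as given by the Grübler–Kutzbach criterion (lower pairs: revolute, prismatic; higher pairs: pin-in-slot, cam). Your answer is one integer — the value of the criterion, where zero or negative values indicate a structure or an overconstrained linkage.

[1;0;0] (link 0 is ground)
L+ [2;0;0]
L+ [3;0;0]
C(2,1)∈J2 [3;0;1]
C(0,1)∈J2 [3;0;2]
L+ [4;0;2]
P(2,0)∈J1 [4;1;2]
L+ [5;1;2]
C(2,3)∈J2 [5;1;3]
L+ [6;1;3]
L+ [7;1;3]
P(6,4)∈J1 [7;2;3]
PS(3,4)∈J2 [7;2;4]
C(6,0)∈J2 [7;2;5]
L+ [8;2;5]
PS(1,5)∈J2 [8;2;6]
R(7,4)∈J1 [8;3;6]
PS(6,7)∈J2 [8;3;7]
mobility = 21 − 6 − 7 = 8

M = 8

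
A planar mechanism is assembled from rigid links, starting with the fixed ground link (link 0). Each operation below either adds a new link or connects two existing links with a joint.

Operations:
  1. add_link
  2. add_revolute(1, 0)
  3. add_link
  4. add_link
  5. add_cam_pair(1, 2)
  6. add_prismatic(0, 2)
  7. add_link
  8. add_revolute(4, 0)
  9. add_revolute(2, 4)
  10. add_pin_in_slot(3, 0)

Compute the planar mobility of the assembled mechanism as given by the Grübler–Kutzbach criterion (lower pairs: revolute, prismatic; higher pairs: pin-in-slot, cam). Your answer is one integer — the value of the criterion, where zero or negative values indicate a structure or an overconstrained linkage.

ground; <1,0,0>
#1 <2,0,0>
R:1↔0 J1 <2,1,0>
#2 <3,1,0>
#3 <4,1,0>
C:1↔2 J2 <4,1,1>
P:0↔2 J1 <4,2,1>
#4 <5,2,1>
R:4↔0 J1 <5,3,1>
R:2↔4 J1 <5,4,1>
PS:3↔0 J2 <5,4,2>
3×4 − 2×4 − 1×2 = 2

M = 2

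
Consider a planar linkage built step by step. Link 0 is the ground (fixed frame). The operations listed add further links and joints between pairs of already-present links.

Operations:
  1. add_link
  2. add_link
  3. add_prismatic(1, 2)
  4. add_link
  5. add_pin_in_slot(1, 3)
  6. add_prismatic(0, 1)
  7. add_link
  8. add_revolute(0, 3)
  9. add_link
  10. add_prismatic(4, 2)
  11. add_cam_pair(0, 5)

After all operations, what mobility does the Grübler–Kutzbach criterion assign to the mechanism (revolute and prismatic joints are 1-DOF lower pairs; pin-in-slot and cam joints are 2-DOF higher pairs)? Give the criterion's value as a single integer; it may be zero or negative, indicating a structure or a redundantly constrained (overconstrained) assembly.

M = 5

(L,J1,J2)=(1,0,0); link0 fixed
link1: (2,0,0)
link2: (3,0,0)
P 1-2 [J1]: (3,1,0)
link3: (4,1,0)
PS 1-3 [J2]: (4,1,1)
P 0-1 [J1]: (4,2,1)
link4: (5,2,1)
R 0-3 [J1]: (5,3,1)
link5: (6,3,1)
P 4-2 [J1]: (6,4,1)
C 0-5 [J2]: (6,4,2)
Grübler: 3·5 − 2·4 − 2 = 5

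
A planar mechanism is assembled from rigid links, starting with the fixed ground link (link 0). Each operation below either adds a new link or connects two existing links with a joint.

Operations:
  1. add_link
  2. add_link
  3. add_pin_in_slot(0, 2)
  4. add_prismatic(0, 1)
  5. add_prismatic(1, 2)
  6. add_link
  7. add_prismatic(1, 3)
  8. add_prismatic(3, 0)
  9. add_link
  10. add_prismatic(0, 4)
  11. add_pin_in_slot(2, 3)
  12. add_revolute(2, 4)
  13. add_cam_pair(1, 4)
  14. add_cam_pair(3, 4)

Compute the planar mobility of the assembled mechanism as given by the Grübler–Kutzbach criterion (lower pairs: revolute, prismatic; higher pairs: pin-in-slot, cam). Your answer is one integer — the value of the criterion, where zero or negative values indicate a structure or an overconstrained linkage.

M = -4

ground; <1,0,0>
#1 <2,0,0>
#2 <3,0,0>
PS:0↔2 J2 <3,0,1>
P:0↔1 J1 <3,1,1>
P:1↔2 J1 <3,2,1>
#3 <4,2,1>
P:1↔3 J1 <4,3,1>
P:3↔0 J1 <4,4,1>
#4 <5,4,1>
P:0↔4 J1 <5,5,1>
PS:2↔3 J2 <5,5,2>
R:2↔4 J1 <5,6,2>
C:1↔4 J2 <5,6,3>
C:3↔4 J2 <5,6,4>
3×4 − 2×6 − 1×4 = -4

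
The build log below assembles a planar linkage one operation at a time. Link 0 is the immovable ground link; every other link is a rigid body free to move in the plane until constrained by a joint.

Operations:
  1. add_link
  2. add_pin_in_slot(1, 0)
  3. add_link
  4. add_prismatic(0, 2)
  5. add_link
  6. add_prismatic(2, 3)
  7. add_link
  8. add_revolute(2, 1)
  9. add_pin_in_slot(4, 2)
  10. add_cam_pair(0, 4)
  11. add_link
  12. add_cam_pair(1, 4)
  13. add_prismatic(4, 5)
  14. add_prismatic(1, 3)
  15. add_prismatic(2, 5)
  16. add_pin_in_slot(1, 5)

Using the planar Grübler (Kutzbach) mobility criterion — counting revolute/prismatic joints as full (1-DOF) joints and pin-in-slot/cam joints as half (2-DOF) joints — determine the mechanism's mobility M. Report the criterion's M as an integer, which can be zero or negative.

(L,J1,J2)=(1,0,0); link0 fixed
link1: (2,0,0)
PS 1-0 [J2]: (2,0,1)
link2: (3,0,1)
P 0-2 [J1]: (3,1,1)
link3: (4,1,1)
P 2-3 [J1]: (4,2,1)
link4: (5,2,1)
R 2-1 [J1]: (5,3,1)
PS 4-2 [J2]: (5,3,2)
C 0-4 [J2]: (5,3,3)
link5: (6,3,3)
C 1-4 [J2]: (6,3,4)
P 4-5 [J1]: (6,4,4)
P 1-3 [J1]: (6,5,4)
P 2-5 [J1]: (6,6,4)
PS 1-5 [J2]: (6,6,5)
Grübler: 3·5 − 2·6 − 5 = -2

M = -2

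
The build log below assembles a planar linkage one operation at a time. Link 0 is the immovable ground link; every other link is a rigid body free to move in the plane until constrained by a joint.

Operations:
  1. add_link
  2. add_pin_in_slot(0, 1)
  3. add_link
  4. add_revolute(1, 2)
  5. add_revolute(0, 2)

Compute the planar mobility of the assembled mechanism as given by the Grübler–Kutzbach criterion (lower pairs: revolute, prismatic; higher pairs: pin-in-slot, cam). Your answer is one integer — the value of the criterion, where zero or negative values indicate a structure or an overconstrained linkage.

M = 1

(L,J1,J2)=(1,0,0); link0 fixed
link1: (2,0,0)
PS 0-1 [J2]: (2,0,1)
link2: (3,0,1)
R 1-2 [J1]: (3,1,1)
R 0-2 [J1]: (3,2,1)
Grübler: 3·2 − 2·2 − 1 = 1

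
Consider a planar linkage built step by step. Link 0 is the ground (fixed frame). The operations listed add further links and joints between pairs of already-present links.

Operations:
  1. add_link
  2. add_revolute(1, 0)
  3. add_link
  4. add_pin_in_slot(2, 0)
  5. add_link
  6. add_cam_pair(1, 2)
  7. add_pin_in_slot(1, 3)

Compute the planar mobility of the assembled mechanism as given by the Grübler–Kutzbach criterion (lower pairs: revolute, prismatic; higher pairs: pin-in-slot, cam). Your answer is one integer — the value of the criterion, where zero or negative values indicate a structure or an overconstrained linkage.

(L,J1,J2)=(1,0,0); link0 fixed
link1: (2,0,0)
R 1-0 [J1]: (2,1,0)
link2: (3,1,0)
PS 2-0 [J2]: (3,1,1)
link3: (4,1,1)
C 1-2 [J2]: (4,1,2)
PS 1-3 [J2]: (4,1,3)
Grübler: 3·3 − 2·1 − 3 = 4

M = 4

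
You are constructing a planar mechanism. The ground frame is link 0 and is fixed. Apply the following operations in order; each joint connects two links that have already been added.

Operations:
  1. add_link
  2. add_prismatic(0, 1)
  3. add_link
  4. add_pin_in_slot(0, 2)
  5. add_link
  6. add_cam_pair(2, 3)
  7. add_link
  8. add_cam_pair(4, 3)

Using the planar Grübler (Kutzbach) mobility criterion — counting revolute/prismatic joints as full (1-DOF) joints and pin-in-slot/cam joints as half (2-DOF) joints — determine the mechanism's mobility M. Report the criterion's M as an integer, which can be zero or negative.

M = 7

(L,J1,J2)=(1,0,0); link0 fixed
link1: (2,0,0)
P 0-1 [J1]: (2,1,0)
link2: (3,1,0)
PS 0-2 [J2]: (3,1,1)
link3: (4,1,1)
C 2-3 [J2]: (4,1,2)
link4: (5,1,2)
C 4-3 [J2]: (5,1,3)
Grübler: 3·4 − 2·1 − 3 = 7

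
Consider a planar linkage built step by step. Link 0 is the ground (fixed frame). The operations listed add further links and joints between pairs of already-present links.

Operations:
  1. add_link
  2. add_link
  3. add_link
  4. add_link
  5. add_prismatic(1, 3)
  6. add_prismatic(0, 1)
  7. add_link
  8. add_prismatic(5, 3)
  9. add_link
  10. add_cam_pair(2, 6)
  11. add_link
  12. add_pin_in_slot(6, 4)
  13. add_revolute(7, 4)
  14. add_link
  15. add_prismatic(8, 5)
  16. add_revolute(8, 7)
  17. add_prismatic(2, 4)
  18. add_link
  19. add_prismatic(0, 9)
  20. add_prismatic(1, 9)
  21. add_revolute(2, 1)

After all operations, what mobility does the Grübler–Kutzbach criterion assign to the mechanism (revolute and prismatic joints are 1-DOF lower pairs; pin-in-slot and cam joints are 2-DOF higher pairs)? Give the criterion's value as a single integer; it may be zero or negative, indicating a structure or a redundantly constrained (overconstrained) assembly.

(L,J1,J2)=(1,0,0); link0 fixed
link1: (2,0,0)
link2: (3,0,0)
link3: (4,0,0)
link4: (5,0,0)
P 1-3 [J1]: (5,1,0)
P 0-1 [J1]: (5,2,0)
link5: (6,2,0)
P 5-3 [J1]: (6,3,0)
link6: (7,3,0)
C 2-6 [J2]: (7,3,1)
link7: (8,3,1)
PS 6-4 [J2]: (8,3,2)
R 7-4 [J1]: (8,4,2)
link8: (9,4,2)
P 8-5 [J1]: (9,5,2)
R 8-7 [J1]: (9,6,2)
P 2-4 [J1]: (9,7,2)
link9: (10,7,2)
P 0-9 [J1]: (10,8,2)
P 1-9 [J1]: (10,9,2)
R 2-1 [J1]: (10,10,2)
Grübler: 3·9 − 2·10 − 2 = 5

M = 5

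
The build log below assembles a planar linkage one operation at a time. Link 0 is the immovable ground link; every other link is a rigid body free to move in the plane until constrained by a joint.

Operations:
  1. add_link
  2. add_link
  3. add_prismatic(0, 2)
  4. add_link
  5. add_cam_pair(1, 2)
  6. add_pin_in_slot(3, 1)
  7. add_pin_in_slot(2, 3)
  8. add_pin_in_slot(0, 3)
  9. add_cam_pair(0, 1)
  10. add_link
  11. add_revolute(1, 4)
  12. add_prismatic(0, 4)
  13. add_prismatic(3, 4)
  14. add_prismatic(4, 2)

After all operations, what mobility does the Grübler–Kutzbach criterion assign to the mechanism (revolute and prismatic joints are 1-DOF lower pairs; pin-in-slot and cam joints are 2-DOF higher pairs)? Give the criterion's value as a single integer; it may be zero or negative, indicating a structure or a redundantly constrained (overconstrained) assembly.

M = -3

[1;0;0] (link 0 is ground)
L+ [2;0;0]
L+ [3;0;0]
P(0,2)∈J1 [3;1;0]
L+ [4;1;0]
C(1,2)∈J2 [4;1;1]
PS(3,1)∈J2 [4;1;2]
PS(2,3)∈J2 [4;1;3]
PS(0,3)∈J2 [4;1;4]
C(0,1)∈J2 [4;1;5]
L+ [5;1;5]
R(1,4)∈J1 [5;2;5]
P(0,4)∈J1 [5;3;5]
P(3,4)∈J1 [5;4;5]
P(4,2)∈J1 [5;5;5]
mobility = 12 − 10 − 5 = -3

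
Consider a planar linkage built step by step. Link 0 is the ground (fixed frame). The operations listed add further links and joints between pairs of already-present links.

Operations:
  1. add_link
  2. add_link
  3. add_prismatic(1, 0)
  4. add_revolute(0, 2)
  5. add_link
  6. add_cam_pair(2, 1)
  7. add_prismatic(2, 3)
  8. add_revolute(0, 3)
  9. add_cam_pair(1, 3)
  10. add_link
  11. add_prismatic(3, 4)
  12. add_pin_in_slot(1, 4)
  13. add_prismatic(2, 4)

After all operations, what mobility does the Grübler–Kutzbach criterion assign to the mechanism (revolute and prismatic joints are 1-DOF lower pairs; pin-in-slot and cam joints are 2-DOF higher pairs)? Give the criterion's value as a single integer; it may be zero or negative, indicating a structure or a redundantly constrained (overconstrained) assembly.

(L,J1,J2)=(1,0,0); link0 fixed
link1: (2,0,0)
link2: (3,0,0)
P 1-0 [J1]: (3,1,0)
R 0-2 [J1]: (3,2,0)
link3: (4,2,0)
C 2-1 [J2]: (4,2,1)
P 2-3 [J1]: (4,3,1)
R 0-3 [J1]: (4,4,1)
C 1-3 [J2]: (4,4,2)
link4: (5,4,2)
P 3-4 [J1]: (5,5,2)
PS 1-4 [J2]: (5,5,3)
P 2-4 [J1]: (5,6,3)
Grübler: 3·4 − 2·6 − 3 = -3

M = -3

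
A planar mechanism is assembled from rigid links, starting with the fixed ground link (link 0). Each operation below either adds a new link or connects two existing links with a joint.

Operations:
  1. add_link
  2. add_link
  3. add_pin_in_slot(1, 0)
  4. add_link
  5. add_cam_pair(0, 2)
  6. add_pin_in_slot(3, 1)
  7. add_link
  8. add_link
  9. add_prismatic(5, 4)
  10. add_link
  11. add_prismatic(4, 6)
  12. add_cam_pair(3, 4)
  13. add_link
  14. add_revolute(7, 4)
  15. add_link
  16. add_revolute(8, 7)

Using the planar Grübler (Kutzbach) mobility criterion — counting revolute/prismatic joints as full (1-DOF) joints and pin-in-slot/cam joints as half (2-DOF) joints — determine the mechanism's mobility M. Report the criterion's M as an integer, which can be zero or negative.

L=1 J1=0 J2=0
add link → L=2 J1=0 J2=0
add link → L=3 J1=0 J2=0
PS@1,0 dof=2 J2 → L=3 J1=0 J2=1
add link → L=4 J1=0 J2=1
C@0,2 dof=2 J2 → L=4 J1=0 J2=2
PS@3,1 dof=2 J2 → L=4 J1=0 J2=3
add link → L=5 J1=0 J2=3
add link → L=6 J1=0 J2=3
P@5,4 dof=1 J1 → L=6 J1=1 J2=3
add link → L=7 J1=1 J2=3
P@4,6 dof=1 J1 → L=7 J1=2 J2=3
C@3,4 dof=2 J2 → L=7 J1=2 J2=4
add link → L=8 J1=2 J2=4
R@7,4 dof=1 J1 → L=8 J1=3 J2=4
add link → L=9 J1=3 J2=4
R@8,7 dof=1 J1 → L=9 J1=4 J2=4
M=3(L−1)−2J1−J2=3·8−2·4−4=12

M = 12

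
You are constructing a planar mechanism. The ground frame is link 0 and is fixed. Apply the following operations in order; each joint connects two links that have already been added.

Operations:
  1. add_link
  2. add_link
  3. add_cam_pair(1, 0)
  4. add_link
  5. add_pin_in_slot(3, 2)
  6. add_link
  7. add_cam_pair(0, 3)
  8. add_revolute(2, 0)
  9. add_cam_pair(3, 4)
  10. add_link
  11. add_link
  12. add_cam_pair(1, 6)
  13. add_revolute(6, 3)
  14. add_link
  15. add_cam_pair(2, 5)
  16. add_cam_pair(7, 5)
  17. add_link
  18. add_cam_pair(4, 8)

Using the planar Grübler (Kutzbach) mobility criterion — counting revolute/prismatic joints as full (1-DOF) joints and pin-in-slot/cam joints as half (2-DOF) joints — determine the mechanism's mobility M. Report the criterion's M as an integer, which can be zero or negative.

M = 12

(L,J1,J2)=(1,0,0); link0 fixed
link1: (2,0,0)
link2: (3,0,0)
C 1-0 [J2]: (3,0,1)
link3: (4,0,1)
PS 3-2 [J2]: (4,0,2)
link4: (5,0,2)
C 0-3 [J2]: (5,0,3)
R 2-0 [J1]: (5,1,3)
C 3-4 [J2]: (5,1,4)
link5: (6,1,4)
link6: (7,1,4)
C 1-6 [J2]: (7,1,5)
R 6-3 [J1]: (7,2,5)
link7: (8,2,5)
C 2-5 [J2]: (8,2,6)
C 7-5 [J2]: (8,2,7)
link8: (9,2,7)
C 4-8 [J2]: (9,2,8)
Grübler: 3·8 − 2·2 − 8 = 12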